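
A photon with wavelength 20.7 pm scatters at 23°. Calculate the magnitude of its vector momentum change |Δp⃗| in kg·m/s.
1.2708e-23 kg·m/s

Photon momentum magnitude is p = h/λ.

Initial momentum:
p₀ = h/λ = 6.6261e-34/2.0700e-11 = 3.2010e-23 kg·m/s

After scattering:
λ' = λ + Δλ = 20.7 + 0.1929 = 20.8929 pm
p' = h/λ' = 6.6261e-34/2.0893e-11 = 3.1714e-23 kg·m/s

Momentum is a vector; the scattered photon's direction makes angle θ = 23° with the incident direction. The magnitude of the vector change Δp⃗ = p⃗₀ − p⃗' is found from the law of cosines:
|Δp⃗|² = p₀² + p'² − 2p₀p'cos θ
|Δp⃗|² = (3.2010e-23)² + (3.1714e-23)² − 2·3.2010e-23·3.1714e-23·cos(23°)
|Δp⃗| = 1.2708e-23 kg·m/s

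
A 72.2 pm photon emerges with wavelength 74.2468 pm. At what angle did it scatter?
81.00°

First find the wavelength shift:
Δλ = λ' - λ = 74.2468 - 72.2 = 2.0468 pm

Using Δλ = λ_C(1 - cos θ), with λ_C = h/(m_e·c) ≈ 2.42631024 pm:
cos θ = 1 - Δλ/λ_C
cos θ = 1 - 2.0468/2.42631024
cos θ = 0.156415

θ = arccos(0.156415)
θ = 81.00°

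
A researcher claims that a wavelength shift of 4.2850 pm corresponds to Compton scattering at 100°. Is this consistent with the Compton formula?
No, inconsistent

Calculate the expected shift for θ = 100°:

Δλ_expected = λ_C(1 - cos(100°))
Δλ_expected = 2.4263 × (1 - cos(100°))
Δλ_expected = 2.4263 × 1.1736
Δλ_expected = 2.8476 pm

Given shift: 4.2850 pm
Expected shift: 2.8476 pm
Difference: 1.4373 pm

The values do not match. The given shift corresponds to θ ≈ 140.0°, not 100°.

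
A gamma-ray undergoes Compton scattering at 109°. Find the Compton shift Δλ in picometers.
3.2162 pm

Using the Compton scattering formula:
Δλ = λ_C(1 - cos θ)

where λ_C = h/(m_e·c) ≈ 2.4263 pm is the Compton wavelength of an electron.

For θ = 109°:
cos(109°) = -0.3256
1 - cos(109°) = 1.3256

Δλ = 2.4263 × 1.3256
Δλ = 3.2162 pm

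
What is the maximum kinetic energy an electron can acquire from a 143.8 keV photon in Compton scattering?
51.7868 keV

Maximum energy transfer occurs at θ = 180° (backscattering).

Initial photon: E₀ = 143.8 keV → λ₀ = 8.6220 pm

Maximum Compton shift (at 180°):
Δλ_max = 2λ_C = 2 × 2.4263 = 4.8526 pm

Final wavelength:
λ' = 8.6220 + 4.8526 = 13.4746 pm

Minimum photon energy (maximum energy to electron):
E'_min = hc/λ' = 92.0132 keV

Maximum electron kinetic energy:
K_max = E₀ - E'_min = 143.8000 - 92.0132 = 51.7868 keV

(Intermediate values are shown rounded; full precision is carried through to the final answer.)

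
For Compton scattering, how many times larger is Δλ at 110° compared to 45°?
110° produces the larger shift by a factor of 4.582

Calculate both shifts using Δλ = λ_C(1 - cos θ):

For θ₁ = 45°:
Δλ₁ = 2.4263 × (1 - cos(45°))
Δλ₁ = 2.4263 × 0.2929
Δλ₁ = 0.7106 pm

For θ₂ = 110°:
Δλ₂ = 2.4263 × (1 - cos(110°))
Δλ₂ = 2.4263 × 1.3420
Δλ₂ = 3.2562 pm

The 110° angle produces the larger shift.
Ratio: 3.2562/0.7106 = 4.582

(Intermediate values are shown rounded; full precision is carried through to the final answer.)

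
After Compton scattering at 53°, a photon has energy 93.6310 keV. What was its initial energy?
101.0000 keV

Convert final energy to wavelength (hc ≈ 1239.842 keV·pm):
λ' = hc/E' = 1239.842 / 93.6310 = 13.2418 pm

Calculate the Compton shift:
Δλ = λ_C(1 - cos(53°))
Δλ = 2.4263 × (1 - cos(53°))
Δλ = 0.9661 pm

Initial wavelength:
λ = λ' - Δλ = 13.2418 - 0.9661 = 12.2757 pm

Initial energy:
E = hc/λ = 1239.842 / 12.2757 = 101.0000 keV

(Intermediate values are shown rounded; full precision is carried through to the final answer.)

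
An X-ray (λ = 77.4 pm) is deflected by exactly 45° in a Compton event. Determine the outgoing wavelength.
78.1106 pm

Using the Compton formula: λ' = λ + λ_C(1 − cos θ)

For θ = 45°, cos θ = √2/2 (exact) ≈ 0.7071, so:
1 − cos 45° = 1 − (√2/2) ≈ 0.2929

Δλ = λ_C × 0.2929 = 2.4263 × 0.2929 = 0.7106 pm

λ' = 77.4 + 0.7106 = 78.1106 pm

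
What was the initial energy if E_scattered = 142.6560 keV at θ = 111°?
229.8000 keV

Convert final energy to wavelength (hc ≈ 1239.842 keV·pm):
λ' = hc/E' = 1239.842 / 142.6560 = 8.6911 pm

Calculate the Compton shift:
Δλ = λ_C(1 - cos(111°))
Δλ = 2.4263 × (1 - cos(111°))
Δλ = 3.2958 pm

Initial wavelength:
λ = λ' - Δλ = 8.6911 - 3.2958 = 5.3953 pm

Initial energy:
E = hc/λ = 1239.842 / 5.3953 = 229.8000 keV

(Intermediate values are shown rounded; full precision is carried through to the final answer.)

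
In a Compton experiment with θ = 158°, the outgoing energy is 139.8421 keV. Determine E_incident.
295.9002 keV

Convert final energy to wavelength (hc ≈ 1239.842 keV·pm):
λ' = hc/E' = 1239.842 / 139.8421 = 8.8660 pm

Calculate the Compton shift:
Δλ = λ_C(1 - cos(158°))
Δλ = 2.4263 × (1 - cos(158°))
Δλ = 4.6759 pm

Initial wavelength:
λ = λ' - Δλ = 8.8660 - 4.6759 = 4.1901 pm

Initial energy:
E = hc/λ = 1239.842 / 4.1901 = 295.9002 keV

(Intermediate values are shown rounded; full precision is carried through to the final answer.)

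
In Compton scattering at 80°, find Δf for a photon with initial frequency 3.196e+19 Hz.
5.628e+18 Hz (decrease)

Convert frequency to wavelength (c = 299792458 m/s):
λ₀ = c/f₀ = 299792458/3.196e+19 = 9.3802396e-12 m = 9.3802 pm

Calculate Compton shift:
Δλ = λ_C(1 - cos(80°)) = 2.0050 pm

Final wavelength:
λ' = λ₀ + Δλ = 9.3802 + 2.0050 = 11.3852 pm

Final frequency:
f' = c/λ' = 299792458/1.1385225e-11 = 2.6331710e+19 Hz

Frequency shift (decrease):
Δf = f₀ - f' = 3.196e+19 - 2.6331710e+19 = 5.628e+18 Hz

(Intermediate values are shown rounded; full precision is carried through to the final answer.)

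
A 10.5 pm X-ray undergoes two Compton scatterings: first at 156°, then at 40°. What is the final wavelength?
15.7105 pm

Apply Compton shift twice:

First scattering at θ₁ = 156°:
Δλ₁ = λ_C(1 - cos(156°))
Δλ₁ = 2.4263 × 1.9135
Δλ₁ = 4.6429 pm

After first scattering:
λ₁ = 10.5 + 4.6429 = 15.1429 pm

Second scattering at θ₂ = 40°:
Δλ₂ = λ_C(1 - cos(40°))
Δλ₂ = 2.4263 × 0.2340
Δλ₂ = 0.5676 pm

Final wavelength:
λ₂ = 15.1429 + 0.5676 = 15.7105 pm

Total shift: Δλ_total = 4.6429 + 0.5676 = 5.2105 pm

(Intermediate values are shown rounded; full precision is carried through to the final answer.)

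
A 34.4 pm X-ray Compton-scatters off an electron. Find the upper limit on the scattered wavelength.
39.2526 pm (at θ = 180°)

The Compton shift is Δλ = λ_C(1 − cos θ).

Since cos θ ranges from −1 to 1, the factor (1 − cos θ) ranges from 0 to 2; the maximum shift occurs at θ = 180° (backscattering):
Δλ_max = 2λ_C = 2 × 2.4263 pm = 4.8526 pm

Maximum scattered wavelength:
λ'_max = λ₀ + Δλ_max = 34.4 + 4.8526 = 39.2526 pm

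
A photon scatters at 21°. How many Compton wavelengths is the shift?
0.0664 λ_C

The Compton shift formula is:
Δλ = λ_C(1 - cos θ)

Dividing both sides by λ_C:
Δλ/λ_C = 1 - cos θ

For θ = 21°:
Δλ/λ_C = 1 - cos(21°)
Δλ/λ_C = 1 - 0.9336
Δλ/λ_C = 0.0664

This means the shift is 0.0664 × λ_C = 0.1612 pm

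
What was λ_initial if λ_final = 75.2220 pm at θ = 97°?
72.5000 pm

From λ' = λ + Δλ, we have λ = λ' - Δλ

First calculate the Compton shift:
Δλ = λ_C(1 - cos θ)
Δλ = 2.4263 × (1 - cos(97°))
Δλ = 2.4263 × 1.1219
Δλ = 2.7220 pm

Initial wavelength:
λ = λ' - Δλ
λ = 75.2220 - 2.7220
λ = 72.5000 pm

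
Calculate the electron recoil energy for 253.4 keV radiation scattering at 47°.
34.5167 keV

By energy conservation: K_e = E_initial - E_final

First find the scattered photon energy:
Initial wavelength: λ = hc/E = 4.8928 pm
Compton shift: Δλ = λ_C(1 - cos(47°)) = 0.7716 pm
Final wavelength: λ' = 4.8928 + 0.7716 = 5.6644 pm
Final photon energy: E' = hc/λ' = 218.8833 keV

Electron kinetic energy:
K_e = E - E' = 253.4000 - 218.8833 = 34.5167 keV

(Intermediate values are shown rounded; full precision is carried through to the final answer.)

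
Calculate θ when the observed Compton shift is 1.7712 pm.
74.34°

From the Compton formula Δλ = λ_C(1 - cos θ), we can solve for θ:

cos θ = 1 - Δλ/λ_C

Given:
- Δλ = 1.7712 pm
- λ_C = h/(m_e·c) ≈ 2.42631024 pm

cos θ = 1 - 1.7712/2.42631024
cos θ = 1 - 0.729997
cos θ = 0.270003

θ = arccos(0.270003)
θ = 74.34°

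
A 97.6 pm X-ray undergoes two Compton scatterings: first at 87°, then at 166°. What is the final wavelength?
104.6799 pm

Apply Compton shift twice:

First scattering at θ₁ = 87°:
Δλ₁ = λ_C(1 - cos(87°))
Δλ₁ = 2.4263 × 0.9477
Δλ₁ = 2.2993 pm

After first scattering:
λ₁ = 97.6 + 2.2993 = 99.8993 pm

Second scattering at θ₂ = 166°:
Δλ₂ = λ_C(1 - cos(166°))
Δλ₂ = 2.4263 × 1.9703
Δλ₂ = 4.7805 pm

Final wavelength:
λ₂ = 99.8993 + 4.7805 = 104.6799 pm

Total shift: Δλ_total = 2.2993 + 4.7805 = 7.0799 pm

(Intermediate values are shown rounded; full precision is carried through to the final answer.)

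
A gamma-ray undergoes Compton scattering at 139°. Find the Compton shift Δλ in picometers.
4.2575 pm

Using the Compton scattering formula:
Δλ = λ_C(1 - cos θ)

where λ_C = h/(m_e·c) ≈ 2.4263 pm is the Compton wavelength of an electron.

For θ = 139°:
cos(139°) = -0.7547
1 - cos(139°) = 1.7547

Δλ = 2.4263 × 1.7547
Δλ = 4.2575 pm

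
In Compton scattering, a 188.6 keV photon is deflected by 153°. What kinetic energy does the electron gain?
77.5239 keV

By energy conservation: K_e = E_initial - E_final

First find the scattered photon energy:
Initial wavelength: λ = hc/E = 6.5739 pm
Compton shift: Δλ = λ_C(1 - cos(153°)) = 4.5882 pm
Final wavelength: λ' = 6.5739 + 4.5882 = 11.1621 pm
Final photon energy: E' = hc/λ' = 111.0761 keV

Electron kinetic energy:
K_e = E - E' = 188.6000 - 111.0761 = 77.5239 keV

(Intermediate values are shown rounded; full precision is carried through to the final answer.)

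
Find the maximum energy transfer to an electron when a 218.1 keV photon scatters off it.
100.4385 keV

Maximum energy transfer occurs at θ = 180° (backscattering).

Initial photon: E₀ = 218.1 keV → λ₀ = 5.6847 pm

Maximum Compton shift (at 180°):
Δλ_max = 2λ_C = 2 × 2.4263 = 4.8526 pm

Final wavelength:
λ' = 5.6847 + 4.8526 = 10.5374 pm

Minimum photon energy (maximum energy to electron):
E'_min = hc/λ' = 117.6615 keV

Maximum electron kinetic energy:
K_max = E₀ - E'_min = 218.1000 - 117.6615 = 100.4385 keV

(Intermediate values are shown rounded; full precision is carried through to the final answer.)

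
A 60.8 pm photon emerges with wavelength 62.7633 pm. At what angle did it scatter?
79.00°

First find the wavelength shift:
Δλ = λ' - λ = 62.7633 - 60.8 = 1.9633 pm

Using Δλ = λ_C(1 - cos θ), with λ_C = h/(m_e·c) ≈ 2.42631024 pm:
cos θ = 1 - Δλ/λ_C
cos θ = 1 - 1.9633/2.42631024
cos θ = 0.190829

θ = arccos(0.190829)
θ = 79.00°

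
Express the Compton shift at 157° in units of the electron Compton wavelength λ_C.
1.9205 λ_C

The Compton shift formula is:
Δλ = λ_C(1 - cos θ)

Dividing both sides by λ_C:
Δλ/λ_C = 1 - cos θ

For θ = 157°:
Δλ/λ_C = 1 - cos(157°)
Δλ/λ_C = 1 - -0.9205
Δλ/λ_C = 1.9205

This means the shift is 1.9205 × λ_C = 4.6597 pm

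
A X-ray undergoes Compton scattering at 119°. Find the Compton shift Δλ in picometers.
3.6026 pm

Using the Compton scattering formula:
Δλ = λ_C(1 - cos θ)

where λ_C = h/(m_e·c) ≈ 2.4263 pm is the Compton wavelength of an electron.

For θ = 119°:
cos(119°) = -0.4848
1 - cos(119°) = 1.4848

Δλ = 2.4263 × 1.4848
Δλ = 3.6026 pm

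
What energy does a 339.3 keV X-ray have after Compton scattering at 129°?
162.9794 keV

First convert energy to wavelength:
λ = hc/E, with hc ≈ 1239.842 keV·pm (i.e. 1239.842 eV·nm)

For E = 339.3 keV = 339300 eV:
λ = 1239.842 keV·pm / 339.3 keV
λ = 3.6541 pm

Calculate the Compton shift:
Δλ = λ_C(1 - cos(129°)) = 2.4263 × 1.6293
Δλ = 3.9532 pm

Final wavelength:
λ' = 3.6541 + 3.9532 = 7.6074 pm

Final energy:
E' = hc/λ' = 1239.842 / 7.6074 = 162.9794 keV

(Intermediate values are shown rounded; full precision is carried through to the final answer.)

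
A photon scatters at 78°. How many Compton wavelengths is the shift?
0.7921 λ_C

The Compton shift formula is:
Δλ = λ_C(1 - cos θ)

Dividing both sides by λ_C:
Δλ/λ_C = 1 - cos θ

For θ = 78°:
Δλ/λ_C = 1 - cos(78°)
Δλ/λ_C = 1 - 0.2079
Δλ/λ_C = 0.7921

This means the shift is 0.7921 × λ_C = 1.9219 pm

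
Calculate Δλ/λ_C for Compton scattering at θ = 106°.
1.2756 λ_C

The Compton shift formula is:
Δλ = λ_C(1 - cos θ)

Dividing both sides by λ_C:
Δλ/λ_C = 1 - cos θ

For θ = 106°:
Δλ/λ_C = 1 - cos(106°)
Δλ/λ_C = 1 - -0.2756
Δλ/λ_C = 1.2756

This means the shift is 1.2756 × λ_C = 3.0951 pm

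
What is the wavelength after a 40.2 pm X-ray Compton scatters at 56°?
41.2695 pm

Using the Compton scattering formula:
λ' = λ + Δλ = λ + λ_C(1 - cos θ)

Given:
- Initial wavelength λ = 40.2 pm
- Scattering angle θ = 56°
- Compton wavelength λ_C ≈ 2.4263 pm

Calculate the shift:
Δλ = 2.4263 × (1 - cos(56°))
Δλ = 2.4263 × 0.4408
Δλ = 1.0695 pm

Final wavelength:
λ' = 40.2 + 1.0695 = 41.2695 pm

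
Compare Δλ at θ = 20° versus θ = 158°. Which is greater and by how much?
158° produces the larger shift by a factor of 31.956

Calculate both shifts using Δλ = λ_C(1 - cos θ):

For θ₁ = 20°:
Δλ₁ = 2.4263 × (1 - cos(20°))
Δλ₁ = 2.4263 × 0.0603
Δλ₁ = 0.1463 pm

For θ₂ = 158°:
Δλ₂ = 2.4263 × (1 - cos(158°))
Δλ₂ = 2.4263 × 1.9272
Δλ₂ = 4.6759 pm

The 158° angle produces the larger shift.
Ratio: 4.6759/0.1463 = 31.956

(Intermediate values are shown rounded; full precision is carried through to the final answer.)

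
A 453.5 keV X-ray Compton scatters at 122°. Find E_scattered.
192.3429 keV

First convert energy to wavelength:
λ = hc/E, with hc ≈ 1239.842 keV·pm (i.e. 1239.842 eV·nm)

For E = 453.5 keV = 453500 eV:
λ = 1239.842 keV·pm / 453.5 keV
λ = 2.7339 pm

Calculate the Compton shift:
Δλ = λ_C(1 - cos(122°)) = 2.4263 × 1.5299
Δλ = 3.7121 pm

Final wavelength:
λ' = 2.7339 + 3.7121 = 6.4460 pm

Final energy:
E' = hc/λ' = 1239.842 / 6.4460 = 192.3429 keV

(Intermediate values are shown rounded; full precision is carried through to the final answer.)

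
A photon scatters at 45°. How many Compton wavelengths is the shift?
0.2929 λ_C

The Compton shift formula is:
Δλ = λ_C(1 - cos θ)

Dividing both sides by λ_C:
Δλ/λ_C = 1 - cos θ

For θ = 45°:
Δλ/λ_C = 1 - cos(45°)
Δλ/λ_C = 1 - 0.7071
Δλ/λ_C = 0.2929

This means the shift is 0.2929 × λ_C = 0.7106 pm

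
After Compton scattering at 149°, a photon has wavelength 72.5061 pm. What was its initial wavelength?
68.0000 pm

From λ' = λ + Δλ, we have λ = λ' - Δλ

First calculate the Compton shift:
Δλ = λ_C(1 - cos θ)
Δλ = 2.4263 × (1 - cos(149°))
Δλ = 2.4263 × 1.8572
Δλ = 4.5061 pm

Initial wavelength:
λ = λ' - Δλ
λ = 72.5061 - 4.5061
λ = 68.0000 pm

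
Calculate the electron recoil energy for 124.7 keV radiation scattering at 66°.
15.7703 keV

By energy conservation: K_e = E_initial - E_final

First find the scattered photon energy:
Initial wavelength: λ = hc/E = 9.9426 pm
Compton shift: Δλ = λ_C(1 - cos(66°)) = 1.4394 pm
Final wavelength: λ' = 9.9426 + 1.4394 = 11.3820 pm
Final photon energy: E' = hc/λ' = 108.9297 keV

Electron kinetic energy:
K_e = E - E' = 124.7000 - 108.9297 = 15.7703 keV

(Intermediate values are shown rounded; full precision is carried through to the final answer.)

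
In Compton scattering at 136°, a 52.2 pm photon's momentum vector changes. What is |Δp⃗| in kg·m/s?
2.2670e-23 kg·m/s

Photon momentum magnitude is p = h/λ.

Initial momentum:
p₀ = h/λ = 6.6261e-34/5.2200e-11 = 1.2694e-23 kg·m/s

After scattering:
λ' = λ + Δλ = 52.2 + 4.1717 = 56.3717 pm
p' = h/λ' = 6.6261e-34/5.6372e-11 = 1.1754e-23 kg·m/s

Momentum is a vector; the scattered photon's direction makes angle θ = 136° with the incident direction. The magnitude of the vector change Δp⃗ = p⃗₀ − p⃗' is found from the law of cosines:
|Δp⃗|² = p₀² + p'² − 2p₀p'cos θ
|Δp⃗|² = (1.2694e-23)² + (1.1754e-23)² − 2·1.2694e-23·1.1754e-23·cos(136°)
|Δp⃗| = 2.2670e-23 kg·m/s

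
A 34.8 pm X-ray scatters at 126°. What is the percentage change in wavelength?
11.0703%

Calculate the Compton shift:
Δλ = λ_C(1 - cos(126°))
Δλ = 2.4263 × (1 - cos(126°))
Δλ = 2.4263 × 1.5878
Δλ = 3.8525 pm

Percentage change:
(Δλ/λ₀) × 100 = (3.8525/34.8) × 100
= 11.0703%

(Intermediate values are shown rounded; full precision is carried through to the final answer.)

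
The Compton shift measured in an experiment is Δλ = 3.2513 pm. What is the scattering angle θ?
109.88°

From the Compton formula Δλ = λ_C(1 - cos θ), we can solve for θ:

cos θ = 1 - Δλ/λ_C

Given:
- Δλ = 3.2513 pm
- λ_C = h/(m_e·c) ≈ 2.42631024 pm

cos θ = 1 - 3.2513/2.42631024
cos θ = 1 - 1.340018
cos θ = -0.340018

θ = arccos(-0.340018)
θ = 109.88°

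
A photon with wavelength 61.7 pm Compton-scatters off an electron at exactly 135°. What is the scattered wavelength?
65.8420 pm

Using the Compton formula: λ' = λ + λ_C(1 − cos θ)

For θ = 135°, cos θ = -√2/2 (exact) ≈ -0.7071, so:
1 − cos 135° = 1 − (-√2/2) ≈ 1.7071

Δλ = λ_C × 1.7071 = 2.4263 × 1.7071 = 4.1420 pm

λ' = 61.7 + 4.1420 = 65.8420 pm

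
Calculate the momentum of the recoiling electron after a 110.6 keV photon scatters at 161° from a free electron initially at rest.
9.9362e-23 kg·m/s

The electron is initially at rest, so by conservation of momentum:
p⃗_e = p⃗₀ − p⃗'  (incident photon momentum minus scattered photon momentum)

Photon momentum magnitudes (p = h/λ = E/c):
λ₀ = hc/E₀ = 11.2101 pm → p₀ = h/λ₀ = 5.9108e-23 kg·m/s
Δλ = λ_C(1 − cos 161°) = 4.7204 pm
λ' = 15.9306 pm → p' = h/λ' = 4.1593e-23 kg·m/s

The scattered photon makes angle θ = 161° with the incident direction, so by the law of cosines:
|p⃗_e|² = p₀² + p'² − 2p₀p'cos θ
|p⃗_e|² = (5.9108e-23)² + (4.1593e-23)² − 2·5.9108e-23·4.1593e-23·cos(161°)
|p⃗_e| = 9.9362e-23 kg·m/s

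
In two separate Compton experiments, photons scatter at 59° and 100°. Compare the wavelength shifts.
100° produces the larger shift by a factor of 2.420

Calculate both shifts using Δλ = λ_C(1 - cos θ):

For θ₁ = 59°:
Δλ₁ = 2.4263 × (1 - cos(59°))
Δλ₁ = 2.4263 × 0.4850
Δλ₁ = 1.1767 pm

For θ₂ = 100°:
Δλ₂ = 2.4263 × (1 - cos(100°))
Δλ₂ = 2.4263 × 1.1736
Δλ₂ = 2.8476 pm

The 100° angle produces the larger shift.
Ratio: 2.8476/1.1767 = 2.420

(Intermediate values are shown rounded; full precision is carried through to the final answer.)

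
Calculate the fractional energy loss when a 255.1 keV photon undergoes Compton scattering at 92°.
0.3406 (or 34.06%)

Calculate initial and final photon energies:

Initial: E₀ = 255.1 keV → λ₀ = 4.8602 pm
Compton shift: Δλ = 2.5110 pm
Final wavelength: λ' = 7.3712 pm
Final energy: E' = 168.2007 keV

Fractional energy loss:
(E₀ - E')/E₀ = (255.1000 - 168.2007)/255.1000
= 86.8993/255.1000
= 0.3406
= 34.06%

(Intermediate values are shown rounded; full precision is carried through to the final answer.)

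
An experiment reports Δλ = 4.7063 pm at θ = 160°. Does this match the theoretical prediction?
Yes, consistent

Calculate the expected shift for θ = 160°:

Δλ_expected = λ_C(1 - cos(160°))
Δλ_expected = 2.4263 × (1 - cos(160°))
Δλ_expected = 2.4263 × 1.9397
Δλ_expected = 4.7063 pm

Given shift: 4.7063 pm
Expected shift: 4.7063 pm
Difference: 0.0000 pm

The values match. This is consistent with Compton scattering at the stated angle.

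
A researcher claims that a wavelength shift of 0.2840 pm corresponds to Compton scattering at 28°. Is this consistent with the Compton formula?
Yes, consistent

Calculate the expected shift for θ = 28°:

Δλ_expected = λ_C(1 - cos(28°))
Δλ_expected = 2.4263 × (1 - cos(28°))
Δλ_expected = 2.4263 × 0.1171
Δλ_expected = 0.2840 pm

Given shift: 0.2840 pm
Expected shift: 0.2840 pm
Difference: 0.0000 pm

The values match. This is consistent with Compton scattering at the stated angle.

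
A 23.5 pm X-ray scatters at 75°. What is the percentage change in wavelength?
7.6525%

Calculate the Compton shift:
Δλ = λ_C(1 - cos(75°))
Δλ = 2.4263 × (1 - cos(75°))
Δλ = 2.4263 × 0.7412
Δλ = 1.7983 pm

Percentage change:
(Δλ/λ₀) × 100 = (1.7983/23.5) × 100
= 7.6525%

(Intermediate values are shown rounded; full precision is carried through to the final answer.)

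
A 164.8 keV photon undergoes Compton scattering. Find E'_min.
100.1817 keV (at θ = 180°)

The scattered photon has minimum energy when its wavelength is maximum, i.e., when the Compton shift Δλ = λ_C(1 − cos θ) is maximum. This occurs at θ = 180° (backscattering), giving Δλ_max = 2λ_C = 4.8526 pm.

Initial wavelength: λ₀ = hc/E₀ = 7.5233 pm
Maximum final wavelength: λ'_max = λ₀ + 2λ_C = 7.5233 + 4.8526 = 12.3759 pm
Minimum final energy: E'_min = hc/λ'_max = 100.1817 keV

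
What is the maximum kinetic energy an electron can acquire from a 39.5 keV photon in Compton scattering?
5.2890 keV

Maximum energy transfer occurs at θ = 180° (backscattering).

Initial photon: E₀ = 39.5 keV → λ₀ = 31.3884 pm

Maximum Compton shift (at 180°):
Δλ_max = 2λ_C = 2 × 2.4263 = 4.8526 pm

Final wavelength:
λ' = 31.3884 + 4.8526 = 36.2410 pm

Minimum photon energy (maximum energy to electron):
E'_min = hc/λ' = 34.2110 keV

Maximum electron kinetic energy:
K_max = E₀ - E'_min = 39.5000 - 34.2110 = 5.2890 keV

(Intermediate values are shown rounded; full precision is carried through to the final answer.)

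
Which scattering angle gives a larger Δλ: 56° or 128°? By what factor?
128° produces the larger shift by a factor of 3.665

Calculate both shifts using Δλ = λ_C(1 - cos θ):

For θ₁ = 56°:
Δλ₁ = 2.4263 × (1 - cos(56°))
Δλ₁ = 2.4263 × 0.4408
Δλ₁ = 1.0695 pm

For θ₂ = 128°:
Δλ₂ = 2.4263 × (1 - cos(128°))
Δλ₂ = 2.4263 × 1.6157
Δλ₂ = 3.9201 pm

The 128° angle produces the larger shift.
Ratio: 3.9201/1.0695 = 3.665

(Intermediate values are shown rounded; full precision is carried through to the final answer.)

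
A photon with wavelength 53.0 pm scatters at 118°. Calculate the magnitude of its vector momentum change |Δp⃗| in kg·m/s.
2.0761e-23 kg·m/s

Photon momentum magnitude is p = h/λ.

Initial momentum:
p₀ = h/λ = 6.6261e-34/5.3000e-11 = 1.2502e-23 kg·m/s

After scattering:
λ' = λ + Δλ = 53.0 + 3.5654 = 56.5654 pm
p' = h/λ' = 6.6261e-34/5.6565e-11 = 1.1714e-23 kg·m/s

Momentum is a vector; the scattered photon's direction makes angle θ = 118° with the incident direction. The magnitude of the vector change Δp⃗ = p⃗₀ − p⃗' is found from the law of cosines:
|Δp⃗|² = p₀² + p'² − 2p₀p'cos θ
|Δp⃗|² = (1.2502e-23)² + (1.1714e-23)² − 2·1.2502e-23·1.1714e-23·cos(118°)
|Δp⃗| = 2.0761e-23 kg·m/s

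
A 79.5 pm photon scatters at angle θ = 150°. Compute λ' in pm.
84.0276 pm

Using the Compton scattering formula:
λ' = λ + Δλ = λ + λ_C(1 - cos θ)

Given:
- Initial wavelength λ = 79.5 pm
- Scattering angle θ = 150°
- Compton wavelength λ_C ≈ 2.4263 pm

Calculate the shift:
Δλ = 2.4263 × (1 - cos(150°))
Δλ = 2.4263 × 1.8660
Δλ = 4.5276 pm

Final wavelength:
λ' = 79.5 + 4.5276 = 84.0276 pm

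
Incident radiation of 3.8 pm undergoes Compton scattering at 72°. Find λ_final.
5.4765 pm

Using the Compton scattering formula:
λ' = λ + Δλ = λ + λ_C(1 - cos θ)

Given:
- Initial wavelength λ = 3.8 pm
- Scattering angle θ = 72°
- Compton wavelength λ_C ≈ 2.4263 pm

Calculate the shift:
Δλ = 2.4263 × (1 - cos(72°))
Δλ = 2.4263 × 0.6910
Δλ = 1.6765 pm

Final wavelength:
λ' = 3.8 + 1.6765 = 5.4765 pm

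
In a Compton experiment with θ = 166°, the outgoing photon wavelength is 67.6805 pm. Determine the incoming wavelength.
62.9000 pm

From λ' = λ + Δλ, we have λ = λ' - Δλ

First calculate the Compton shift:
Δλ = λ_C(1 - cos θ)
Δλ = 2.4263 × (1 - cos(166°))
Δλ = 2.4263 × 1.9703
Δλ = 4.7805 pm

Initial wavelength:
λ = λ' - Δλ
λ = 67.6805 - 4.7805
λ = 62.9000 pm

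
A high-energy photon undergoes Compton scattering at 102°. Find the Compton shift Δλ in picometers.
2.9308 pm

Using the Compton scattering formula:
Δλ = λ_C(1 - cos θ)

where λ_C = h/(m_e·c) ≈ 2.4263 pm is the Compton wavelength of an electron.

For θ = 102°:
cos(102°) = -0.2079
1 - cos(102°) = 1.2079

Δλ = 2.4263 × 1.2079
Δλ = 2.9308 pm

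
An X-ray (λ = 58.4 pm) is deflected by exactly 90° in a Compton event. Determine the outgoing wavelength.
60.8263 pm

Using the Compton formula: λ' = λ + λ_C(1 − cos θ)

For θ = 90°, cos θ = 0 (exact) = 0.0000, so:
1 − cos 90° = 1 − (0) = 1.0000

Δλ = λ_C × 1.0000 = 2.4263 × 1.0000 = 2.4263 pm

λ' = 58.4 + 2.4263 = 60.8263 pm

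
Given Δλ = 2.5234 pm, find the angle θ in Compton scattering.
92.29°

From the Compton formula Δλ = λ_C(1 - cos θ), we can solve for θ:

cos θ = 1 - Δλ/λ_C

Given:
- Δλ = 2.5234 pm
- λ_C = h/(m_e·c) ≈ 2.42631024 pm

cos θ = 1 - 2.5234/2.42631024
cos θ = 1 - 1.040015
cos θ = -0.040015

θ = arccos(-0.040015)
θ = 92.29°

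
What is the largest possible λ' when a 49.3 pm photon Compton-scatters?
54.1526 pm (at θ = 180°)

The Compton shift is Δλ = λ_C(1 − cos θ).

Since cos θ ranges from −1 to 1, the factor (1 − cos θ) ranges from 0 to 2; the maximum shift occurs at θ = 180° (backscattering):
Δλ_max = 2λ_C = 2 × 2.4263 pm = 4.8526 pm

Maximum scattered wavelength:
λ'_max = λ₀ + Δλ_max = 49.3 + 4.8526 = 54.1526 pm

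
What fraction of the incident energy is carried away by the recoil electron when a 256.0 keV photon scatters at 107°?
0.3930 (or 39.30%)

Calculate initial and final photon energies:

Initial: E₀ = 256.0 keV → λ₀ = 4.8431 pm
Compton shift: Δλ = 3.1357 pm
Final wavelength: λ' = 7.9788 pm
Final energy: E' = 155.3915 keV

Fractional energy loss:
(E₀ - E')/E₀ = (256.0000 - 155.3915)/256.0000
= 100.6085/256.0000
= 0.3930
= 39.30%

(Intermediate values are shown rounded; full precision is carried through to the final answer.)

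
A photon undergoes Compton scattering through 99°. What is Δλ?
2.8059 pm

Using the Compton scattering formula:
Δλ = λ_C(1 - cos θ)

where λ_C = h/(m_e·c) ≈ 2.4263 pm is the Compton wavelength of an electron.

For θ = 99°:
cos(99°) = -0.1564
1 - cos(99°) = 1.1564

Δλ = 2.4263 × 1.1564
Δλ = 2.8059 pm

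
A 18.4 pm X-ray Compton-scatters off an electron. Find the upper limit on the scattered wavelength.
23.2526 pm (at θ = 180°)

The Compton shift is Δλ = λ_C(1 − cos θ).

Since cos θ ranges from −1 to 1, the factor (1 − cos θ) ranges from 0 to 2; the maximum shift occurs at θ = 180° (backscattering):
Δλ_max = 2λ_C = 2 × 2.4263 pm = 4.8526 pm

Maximum scattered wavelength:
λ'_max = λ₀ + Δλ_max = 18.4 + 4.8526 = 23.2526 pm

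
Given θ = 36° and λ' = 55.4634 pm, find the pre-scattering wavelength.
55.0000 pm

From λ' = λ + Δλ, we have λ = λ' - Δλ

First calculate the Compton shift:
Δλ = λ_C(1 - cos θ)
Δλ = 2.4263 × (1 - cos(36°))
Δλ = 2.4263 × 0.1910
Δλ = 0.4634 pm

Initial wavelength:
λ = λ' - Δλ
λ = 55.4634 - 0.4634
λ = 55.0000 pm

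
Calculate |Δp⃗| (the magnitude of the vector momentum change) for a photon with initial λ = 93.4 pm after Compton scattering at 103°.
1.0934e-23 kg·m/s

Photon momentum magnitude is p = h/λ.

Initial momentum:
p₀ = h/λ = 6.6261e-34/9.3400e-11 = 7.0943e-24 kg·m/s

After scattering:
λ' = λ + Δλ = 93.4 + 2.9721 = 96.3721 pm
p' = h/λ' = 6.6261e-34/9.6372e-11 = 6.8755e-24 kg·m/s

Momentum is a vector; the scattered photon's direction makes angle θ = 103° with the incident direction. The magnitude of the vector change Δp⃗ = p⃗₀ − p⃗' is found from the law of cosines:
|Δp⃗|² = p₀² + p'² − 2p₀p'cos θ
|Δp⃗|² = (7.0943e-24)² + (6.8755e-24)² − 2·7.0943e-24·6.8755e-24·cos(103°)
|Δp⃗| = 1.0934e-23 kg·m/s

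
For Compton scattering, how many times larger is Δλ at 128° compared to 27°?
128° produces the larger shift by a factor of 14.823

Calculate both shifts using Δλ = λ_C(1 - cos θ):

For θ₁ = 27°:
Δλ₁ = 2.4263 × (1 - cos(27°))
Δλ₁ = 2.4263 × 0.1090
Δλ₁ = 0.2645 pm

For θ₂ = 128°:
Δλ₂ = 2.4263 × (1 - cos(128°))
Δλ₂ = 2.4263 × 1.6157
Δλ₂ = 3.9201 pm

The 128° angle produces the larger shift.
Ratio: 3.9201/0.2645 = 14.823

(Intermediate values are shown rounded; full precision is carried through to the final answer.)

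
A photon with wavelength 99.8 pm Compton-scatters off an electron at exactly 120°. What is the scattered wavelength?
103.4395 pm

Using the Compton formula: λ' = λ + λ_C(1 − cos θ)

For θ = 120°, cos θ = -1/2 (exact) = -0.5000, so:
1 − cos 120° = 1 − (-1/2) = 1.5000

Δλ = λ_C × 1.5000 = 2.4263 × 1.5000 = 3.6395 pm

λ' = 99.8 + 3.6395 = 103.4395 pm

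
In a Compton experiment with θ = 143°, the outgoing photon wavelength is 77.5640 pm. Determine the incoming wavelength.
73.2000 pm

From λ' = λ + Δλ, we have λ = λ' - Δλ

First calculate the Compton shift:
Δλ = λ_C(1 - cos θ)
Δλ = 2.4263 × (1 - cos(143°))
Δλ = 2.4263 × 1.7986
Δλ = 4.3640 pm

Initial wavelength:
λ = λ' - Δλ
λ = 77.5640 - 4.3640
λ = 73.2000 pm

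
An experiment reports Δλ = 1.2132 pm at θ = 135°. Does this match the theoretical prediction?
No, inconsistent

Calculate the expected shift for θ = 135°:

Δλ_expected = λ_C(1 - cos(135°))
Δλ_expected = 2.4263 × (1 - cos(135°))
Δλ_expected = 2.4263 × 1.7071
Δλ_expected = 4.1420 pm

Given shift: 1.2132 pm
Expected shift: 4.1420 pm
Difference: 2.9288 pm

The values do not match. The given shift corresponds to θ ≈ 60.0°, not 135°.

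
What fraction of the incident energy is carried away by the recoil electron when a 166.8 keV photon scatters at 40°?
0.0709 (or 7.09%)

Calculate initial and final photon energies:

Initial: E₀ = 166.8 keV → λ₀ = 7.4331 pm
Compton shift: Δλ = 0.5676 pm
Final wavelength: λ' = 8.0008 pm
Final energy: E' = 154.9656 keV

Fractional energy loss:
(E₀ - E')/E₀ = (166.8000 - 154.9656)/166.8000
= 11.8344/166.8000
= 0.0709
= 7.09%

(Intermediate values are shown rounded; full precision is carried through to the final answer.)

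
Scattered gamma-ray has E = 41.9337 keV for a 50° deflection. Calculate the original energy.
43.2001 keV

Convert final energy to wavelength (hc ≈ 1239.842 keV·pm):
λ' = hc/E' = 1239.842 / 41.9337 = 29.5667 pm

Calculate the Compton shift:
Δλ = λ_C(1 - cos(50°))
Δλ = 2.4263 × (1 - cos(50°))
Δλ = 0.8667 pm

Initial wavelength:
λ = λ' - Δλ = 29.5667 - 0.8667 = 28.7000 pm

Initial energy:
E = hc/λ = 1239.842 / 28.7000 = 43.2001 keV

(Intermediate values are shown rounded; full precision is carried through to the final answer.)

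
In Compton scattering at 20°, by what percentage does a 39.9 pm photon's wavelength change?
0.3667%

Calculate the Compton shift:
Δλ = λ_C(1 - cos(20°))
Δλ = 2.4263 × (1 - cos(20°))
Δλ = 2.4263 × 0.0603
Δλ = 0.1463 pm

Percentage change:
(Δλ/λ₀) × 100 = (0.1463/39.9) × 100
= 0.3667%

(Intermediate values are shown rounded; full precision is carried through to the final answer.)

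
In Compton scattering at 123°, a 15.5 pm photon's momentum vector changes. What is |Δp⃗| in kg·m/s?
6.7938e-23 kg·m/s

Photon momentum magnitude is p = h/λ.

Initial momentum:
p₀ = h/λ = 6.6261e-34/1.5500e-11 = 4.2749e-23 kg·m/s

After scattering:
λ' = λ + Δλ = 15.5 + 3.7478 = 19.2478 pm
p' = h/λ' = 6.6261e-34/1.9248e-11 = 3.4425e-23 kg·m/s

Momentum is a vector; the scattered photon's direction makes angle θ = 123° with the incident direction. The magnitude of the vector change Δp⃗ = p⃗₀ − p⃗' is found from the law of cosines:
|Δp⃗|² = p₀² + p'² − 2p₀p'cos θ
|Δp⃗|² = (4.2749e-23)² + (3.4425e-23)² − 2·4.2749e-23·3.4425e-23·cos(123°)
|Δp⃗| = 6.7938e-23 kg·m/s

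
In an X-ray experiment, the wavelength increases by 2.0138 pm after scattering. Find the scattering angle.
80.21°

From the Compton formula Δλ = λ_C(1 - cos θ), we can solve for θ:

cos θ = 1 - Δλ/λ_C

Given:
- Δλ = 2.0138 pm
- λ_C = h/(m_e·c) ≈ 2.42631024 pm

cos θ = 1 - 2.0138/2.42631024
cos θ = 1 - 0.829985
cos θ = 0.170015

θ = arccos(0.170015)
θ = 80.21°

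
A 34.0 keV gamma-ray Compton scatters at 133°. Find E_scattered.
30.5779 keV

First convert energy to wavelength:
λ = hc/E, with hc ≈ 1239.842 keV·pm (i.e. 1239.842 eV·nm)

For E = 34.0 keV = 34000 eV:
λ = 1239.842 keV·pm / 34.0 keV
λ = 36.4659 pm

Calculate the Compton shift:
Δλ = λ_C(1 - cos(133°)) = 2.4263 × 1.6820
Δλ = 4.0810 pm

Final wavelength:
λ' = 36.4659 + 4.0810 = 40.5470 pm

Final energy:
E' = hc/λ' = 1239.842 / 40.5470 = 30.5779 keV

(Intermediate values are shown rounded; full precision is carried through to the final answer.)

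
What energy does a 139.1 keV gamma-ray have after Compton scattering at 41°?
130.3935 keV

First convert energy to wavelength:
λ = hc/E, with hc ≈ 1239.842 keV·pm (i.e. 1239.842 eV·nm)

For E = 139.1 keV = 139100 eV:
λ = 1239.842 keV·pm / 139.1 keV
λ = 8.9133 pm

Calculate the Compton shift:
Δλ = λ_C(1 - cos(41°)) = 2.4263 × 0.2453
Δλ = 0.5952 pm

Final wavelength:
λ' = 8.9133 + 0.5952 = 9.5085 pm

Final energy:
E' = hc/λ' = 1239.842 / 9.5085 = 130.3935 keV

(Intermediate values are shown rounded; full precision is carried through to the final answer.)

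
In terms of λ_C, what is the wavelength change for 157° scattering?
1.9205 λ_C

The Compton shift formula is:
Δλ = λ_C(1 - cos θ)

Dividing both sides by λ_C:
Δλ/λ_C = 1 - cos θ

For θ = 157°:
Δλ/λ_C = 1 - cos(157°)
Δλ/λ_C = 1 - -0.9205
Δλ/λ_C = 1.9205

This means the shift is 1.9205 × λ_C = 4.6597 pm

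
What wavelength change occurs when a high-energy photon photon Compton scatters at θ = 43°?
0.6518 pm

Using the Compton scattering formula:
Δλ = λ_C(1 - cos θ)

where λ_C = h/(m_e·c) ≈ 2.4263 pm is the Compton wavelength of an electron.

For θ = 43°:
cos(43°) = 0.7314
1 - cos(43°) = 0.2686

Δλ = 2.4263 × 0.2686
Δλ = 0.6518 pm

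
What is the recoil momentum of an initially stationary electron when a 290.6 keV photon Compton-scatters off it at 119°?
2.0950e-22 kg·m/s

The electron is initially at rest, so by conservation of momentum:
p⃗_e = p⃗₀ − p⃗'  (incident photon momentum minus scattered photon momentum)

Photon momentum magnitudes (p = h/λ = E/c):
λ₀ = hc/E₀ = 4.2665 pm → p₀ = h/λ₀ = 1.5530e-22 kg·m/s
Δλ = λ_C(1 − cos 119°) = 3.6026 pm
λ' = 7.8691 pm → p' = h/λ' = 8.4204e-23 kg·m/s

The scattered photon makes angle θ = 119° with the incident direction, so by the law of cosines:
|p⃗_e|² = p₀² + p'² − 2p₀p'cos θ
|p⃗_e|² = (1.5530e-22)² + (8.4204e-23)² − 2·1.5530e-22·8.4204e-23·cos(119°)
|p⃗_e| = 2.0950e-22 kg·m/s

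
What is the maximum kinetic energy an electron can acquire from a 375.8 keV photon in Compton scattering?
223.7063 keV

Maximum energy transfer occurs at θ = 180° (backscattering).

Initial photon: E₀ = 375.8 keV → λ₀ = 3.2992 pm

Maximum Compton shift (at 180°):
Δλ_max = 2λ_C = 2 × 2.4263 = 4.8526 pm

Final wavelength:
λ' = 3.2992 + 4.8526 = 8.1518 pm

Minimum photon energy (maximum energy to electron):
E'_min = hc/λ' = 152.0937 keV

Maximum electron kinetic energy:
K_max = E₀ - E'_min = 375.8000 - 152.0937 = 223.7063 keV

(Intermediate values are shown rounded; full precision is carried through to the final answer.)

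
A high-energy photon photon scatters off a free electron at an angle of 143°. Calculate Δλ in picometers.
4.3640 pm

Using the Compton scattering formula:
Δλ = λ_C(1 - cos θ)

where λ_C = h/(m_e·c) ≈ 2.4263 pm is the Compton wavelength of an electron.

For θ = 143°:
cos(143°) = -0.7986
1 - cos(143°) = 1.7986

Δλ = 2.4263 × 1.7986
Δλ = 4.3640 pm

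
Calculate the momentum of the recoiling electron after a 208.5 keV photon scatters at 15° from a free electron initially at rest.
2.8929e-23 kg·m/s

The electron is initially at rest, so by conservation of momentum:
p⃗_e = p⃗₀ − p⃗'  (incident photon momentum minus scattered photon momentum)

Photon momentum magnitudes (p = h/λ = E/c):
λ₀ = hc/E₀ = 5.9465 pm → p₀ = h/λ₀ = 1.1143e-22 kg·m/s
Δλ = λ_C(1 − cos 15°) = 0.0827 pm
λ' = 6.0292 pm → p' = h/λ' = 1.0990e-22 kg·m/s

The scattered photon makes angle θ = 15° with the incident direction, so by the law of cosines:
|p⃗_e|² = p₀² + p'² − 2p₀p'cos θ
|p⃗_e|² = (1.1143e-22)² + (1.0990e-22)² − 2·1.1143e-22·1.0990e-22·cos(15°)
|p⃗_e| = 2.8929e-23 kg·m/s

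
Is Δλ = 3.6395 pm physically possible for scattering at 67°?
No, inconsistent

Calculate the expected shift for θ = 67°:

Δλ_expected = λ_C(1 - cos(67°))
Δλ_expected = 2.4263 × (1 - cos(67°))
Δλ_expected = 2.4263 × 0.6093
Δλ_expected = 1.4783 pm

Given shift: 3.6395 pm
Expected shift: 1.4783 pm
Difference: 2.1612 pm

The values do not match. The given shift corresponds to θ ≈ 120.0°, not 67°.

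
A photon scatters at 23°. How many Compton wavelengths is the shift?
0.0795 λ_C

The Compton shift formula is:
Δλ = λ_C(1 - cos θ)

Dividing both sides by λ_C:
Δλ/λ_C = 1 - cos θ

For θ = 23°:
Δλ/λ_C = 1 - cos(23°)
Δλ/λ_C = 1 - 0.9205
Δλ/λ_C = 0.0795

This means the shift is 0.0795 × λ_C = 0.1929 pm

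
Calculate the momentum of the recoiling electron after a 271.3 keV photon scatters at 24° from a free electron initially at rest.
5.9295e-23 kg·m/s

The electron is initially at rest, so by conservation of momentum:
p⃗_e = p⃗₀ − p⃗'  (incident photon momentum minus scattered photon momentum)

Photon momentum magnitudes (p = h/λ = E/c):
λ₀ = hc/E₀ = 4.5700 pm → p₀ = h/λ₀ = 1.4499e-22 kg·m/s
Δλ = λ_C(1 − cos 24°) = 0.2098 pm
λ' = 4.7798 pm → p' = h/λ' = 1.3863e-22 kg·m/s

The scattered photon makes angle θ = 24° with the incident direction, so by the law of cosines:
|p⃗_e|² = p₀² + p'² − 2p₀p'cos θ
|p⃗_e|² = (1.4499e-22)² + (1.3863e-22)² − 2·1.4499e-22·1.3863e-22·cos(24°)
|p⃗_e| = 5.9295e-23 kg·m/s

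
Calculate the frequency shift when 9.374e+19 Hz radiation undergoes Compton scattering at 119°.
4.966e+19 Hz (decrease)

Convert frequency to wavelength (c = 299792458 m/s):
λ₀ = c/f₀ = 299792458/9.374e+19 = 3.1981274e-12 m = 3.1981 pm

Calculate Compton shift:
Δλ = λ_C(1 - cos(119°)) = 3.6026 pm

Final wavelength:
λ' = λ₀ + Δλ = 3.1981 + 3.6026 = 6.8007 pm

Final frequency:
f' = c/λ' = 299792458/6.8007361e-12 = 4.4082354e+19 Hz

Frequency shift (decrease):
Δf = f₀ - f' = 9.374e+19 - 4.4082354e+19 = 4.966e+19 Hz

(Intermediate values are shown rounded; full precision is carried through to the final answer.)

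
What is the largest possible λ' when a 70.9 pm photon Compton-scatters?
75.7526 pm (at θ = 180°)

The Compton shift is Δλ = λ_C(1 − cos θ).

Since cos θ ranges from −1 to 1, the factor (1 − cos θ) ranges from 0 to 2; the maximum shift occurs at θ = 180° (backscattering):
Δλ_max = 2λ_C = 2 × 2.4263 pm = 4.8526 pm

Maximum scattered wavelength:
λ'_max = λ₀ + Δλ_max = 70.9 + 4.8526 = 75.7526 pm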